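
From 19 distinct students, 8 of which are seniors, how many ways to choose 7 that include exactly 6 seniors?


Choose 6 of the 8 seniors and 1 of the other 11 students:
C(8,6)×C(11,1) = 28×11 = 308

308


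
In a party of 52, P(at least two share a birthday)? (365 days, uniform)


P(all different) = Π(365-i)/365 for i=0..51
= 0.021995
P(match) = 1 - 0.021995 = 0.978005

P ≈ 0.9780 ≈ 97.80%


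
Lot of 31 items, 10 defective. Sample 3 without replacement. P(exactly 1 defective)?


Hypergeometric: C(10,1)×C(21,2)/C(31,3)
= 10×210/4495 = 420/899

P(X=1) = 420/899 ≈ 46.72%


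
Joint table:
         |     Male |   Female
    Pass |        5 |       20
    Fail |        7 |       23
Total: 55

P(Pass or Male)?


P(Pass∨Male) = P(Pass) + P(Male) - P(Pass∧Male)
= (25 + 12 - 5)/55 = 32/55

P = 32/55 ≈ 58.18%


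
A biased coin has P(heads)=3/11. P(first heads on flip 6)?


Geometric: P(X=6) = (1-p)^(k-1)×p = (8/11)^5×3/11 = 98304/1771561

P(X=6) = 98304/1771561 ≈ 5.55%


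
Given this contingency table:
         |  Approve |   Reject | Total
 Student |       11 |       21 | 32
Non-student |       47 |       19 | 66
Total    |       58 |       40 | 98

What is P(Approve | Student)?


P(Approve | Student) = 11/(11+21) = 11/32

P(Approve|Student) = 11/32 ≈ 34.38%


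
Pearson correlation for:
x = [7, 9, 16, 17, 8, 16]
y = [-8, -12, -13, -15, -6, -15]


n=6, Σx=73, Σy=-69, Σxy=-915, Σx²=995, Σy²=863
r = (6×(-915) - 73×(-69))/√((6×995 - 73²)(6×863 - (-69)²))
= -453/√(641×417) = -453/√267297 ≈ -453/517.0077 ≈ -0.8762

r ≈ -0.8762


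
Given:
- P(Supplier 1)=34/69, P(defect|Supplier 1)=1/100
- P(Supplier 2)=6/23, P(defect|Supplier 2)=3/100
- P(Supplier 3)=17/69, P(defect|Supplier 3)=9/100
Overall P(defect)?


P(B) = Σ P(B|Aᵢ)×P(Aᵢ)
  1/100×34/69 = 17/3450
  3/100×6/23 = 9/1150
  9/100×17/69 = 51/2300
Sum = 241/6900

P(defect) = 241/6900 ≈ 3.49%


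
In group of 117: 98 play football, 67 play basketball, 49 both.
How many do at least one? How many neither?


|A∪B| = 98+67-49 = 116
Neither = 117-116 = 1

At least one: 116; Neither: 1


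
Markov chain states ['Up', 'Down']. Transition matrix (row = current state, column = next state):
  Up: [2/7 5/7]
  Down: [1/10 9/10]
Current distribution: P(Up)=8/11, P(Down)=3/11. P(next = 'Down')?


P(next=Down) = Σᵢ P(now=i)×P(i→Down)
= 8/11×5/7 + 3/11×9/10
= 40/77 + 27/110 = 589/770

P = 589/770 ≈ 0.7649


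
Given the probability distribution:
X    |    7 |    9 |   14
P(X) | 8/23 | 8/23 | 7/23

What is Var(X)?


E[X] = 226/23
E[X²] = 2412/23
Var(X) = E[X²] - (E[X])² = 2412/23 - 51076/529 = 4400/529

Var(X) = 4400/529 ≈ 8.3176


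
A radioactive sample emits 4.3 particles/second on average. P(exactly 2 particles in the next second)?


Poisson(λ=4.3): P(X=2) = e^(-λ)×λ^k/k!
= e^(-4.3) × 4.3^2 / 2!
≈ 0.01356855901 × 18.49 / 2 ≈ 0.125441

P(X=2) ≈ 0.125441 ≈ 12.54%


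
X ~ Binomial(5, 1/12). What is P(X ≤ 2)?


P(X ≤ 2) = Σ P(X=i) for i=0..2
P(X=0) = 161051/248832
P(X=1) = 73205/248832
P(X=2) = 6655/124416
Sum = 41261/41472

P(X ≤ 2) = 41261/41472 ≈ 99.49%


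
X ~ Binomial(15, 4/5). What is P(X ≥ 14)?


P(X ≥ 14) = Σ P(X=i) for i=14..15
P(X=14) = 805306368/6103515625
P(X=15) = 1073741824/30517578125
Sum = 5100273664/30517578125

P(X ≥ 14) = 5100273664/30517578125 ≈ 16.71%


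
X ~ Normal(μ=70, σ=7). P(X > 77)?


z = (77-70)/7 = 1.0
P(X > 77) = 1 - P(Z ≤ 1.0) = 1 - 0.8413 = 0.1587

P(X > 77) ≈ 0.1587


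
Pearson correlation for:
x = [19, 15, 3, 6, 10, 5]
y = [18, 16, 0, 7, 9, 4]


n=6, Σx=58, Σy=54, Σxy=734, Σx²=756, Σy²=726
r = (6×734 - 58×54)/√((6×756 - 58²)(6×726 - 54²))
= 1272/√(1172×1440) = 1272/√1687680 ≈ 1272/1299.1074 ≈ 0.9791

r ≈ 0.9791


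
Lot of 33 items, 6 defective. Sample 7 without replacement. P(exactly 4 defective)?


Hypergeometric: C(6,4)×C(27,3)/C(33,7)
= 15×2925/4272048 = 1625/158224

P(X=4) = 1625/158224 ≈ 1.03%


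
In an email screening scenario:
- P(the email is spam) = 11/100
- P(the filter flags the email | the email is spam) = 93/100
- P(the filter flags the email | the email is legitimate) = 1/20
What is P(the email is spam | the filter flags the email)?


Using Bayes' theorem:
P(A|B) = P(B|A)·P(A) / P(B)

P(the filter flags the email) = 93/100 × 11/100 + 1/20 × 89/100
= 1023/10000 + 89/2000 = 367/2500

P(the email is spam|the filter flags the email) = (1023/10000) / (367/2500) = 1023/1468

P(the email is spam|the filter flags the email) = 1023/1468 ≈ 69.69%


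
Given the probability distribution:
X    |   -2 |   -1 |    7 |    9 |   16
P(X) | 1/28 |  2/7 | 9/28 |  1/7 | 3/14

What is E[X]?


E[X] = Σ x·P(X=x)
= (-2)×(1/28) + (-1)×(2/7) + (7)×(9/28) + (9)×(1/7) + (16)×(3/14)
= 185/28

E[X] = 185/28


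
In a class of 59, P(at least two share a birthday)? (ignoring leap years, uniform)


P(all different) = Π(365-i)/365 for i=0..58
= 0.007011
P(match) = 1 - 0.007011 = 0.992989

P ≈ 0.9930 ≈ 99.30%


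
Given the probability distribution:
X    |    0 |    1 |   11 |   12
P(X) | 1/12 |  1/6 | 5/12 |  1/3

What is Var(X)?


E[X] = 35/4
E[X²] = 1183/12
Var(X) = E[X²] - (E[X])² = 1183/12 - 1225/16 = 1057/48

Var(X) = 1057/48 ≈ 22.0208


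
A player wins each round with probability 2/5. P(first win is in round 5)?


Geometric: P(X=5) = (1-p)^(k-1)×p = (3/5)^4×2/5 = 162/3125

P(X=5) = 162/3125 ≈ 5.18%


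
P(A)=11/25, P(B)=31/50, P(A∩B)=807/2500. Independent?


P(A)×P(B) = 341/1250
P(A∩B) = 807/2500
Not equal → NOT independent

No, not independent


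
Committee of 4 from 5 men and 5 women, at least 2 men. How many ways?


Count by #men:
  2M,2W: C(5,2)×C(5,2)=100
  3M,1W: C(5,3)×C(5,1)=50
  4M,0W: C(5,4)×C(5,0)=5
Total = 155

155


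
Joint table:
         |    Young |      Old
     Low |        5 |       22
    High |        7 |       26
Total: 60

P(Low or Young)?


P(Low∨Young) = P(Low) + P(Young) - P(Low∧Young)
= (27 + 12 - 5)/60 = 34/60 = 17/30

P = 17/30 ≈ 56.67%


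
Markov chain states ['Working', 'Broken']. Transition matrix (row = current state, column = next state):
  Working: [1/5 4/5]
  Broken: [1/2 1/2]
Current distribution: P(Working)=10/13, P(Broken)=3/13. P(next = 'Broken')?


P(next=Broken) = Σᵢ P(now=i)×P(i→Broken)
= 10/13×4/5 + 3/13×1/2
= 8/13 + 3/26 = 19/26

P = 19/26 ≈ 0.7308


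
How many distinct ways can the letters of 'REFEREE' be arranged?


Letters: 7, freq: {'R': 2, 'E': 4, 'F': 1}
7!/(2!×4!×1!) = 5040/48 = 105

105


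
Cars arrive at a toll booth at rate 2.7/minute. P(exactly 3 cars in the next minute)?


Poisson(λ=2.7): P(X=3) = e^(-λ)×λ^k/k!
= e^(-2.7) × 2.7^3 / 3!
≈ 0.06720551274 × 19.683 / 6 ≈ 0.220468

P(X=3) ≈ 0.220468 ≈ 22.05%


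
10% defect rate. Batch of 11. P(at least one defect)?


P(all good) = (9/10)^11 = 31381059609/100000000000
P(≥1 defect) = 68618940391/100000000000

P = 68618940391/100000000000 ≈ 68.62%


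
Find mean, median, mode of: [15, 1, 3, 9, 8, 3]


Sorted: [1, 3, 3, 8, 9, 15]
Mean = 39/6 = 13/2
Median = 11/2
Freq: {15: 1, 1: 1, 3: 2, 9: 1, 8: 1}
Mode: [3]

Mean=13/2, Median=11/2, Mode=3


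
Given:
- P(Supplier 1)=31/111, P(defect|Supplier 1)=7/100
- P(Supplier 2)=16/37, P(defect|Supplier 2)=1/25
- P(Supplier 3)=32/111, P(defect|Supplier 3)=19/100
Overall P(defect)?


P(B) = Σ P(B|Aᵢ)×P(Aᵢ)
  7/100×31/111 = 217/11100
  1/25×16/37 = 16/925
  19/100×32/111 = 152/2775
Sum = 339/3700

P(defect) = 339/3700 ≈ 9.16%


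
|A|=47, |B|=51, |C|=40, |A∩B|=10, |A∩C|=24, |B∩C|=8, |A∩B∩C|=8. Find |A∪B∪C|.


|A∪B∪C| = 47+51+40-10-24-8+8 = 104

|A∪B∪C| = 104


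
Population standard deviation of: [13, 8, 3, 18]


Mean = 42/4 = 21/2
  (13-21/2)²=25/4
  (8-21/2)²=25/4
  (3-21/2)²=225/4
  (18-21/2)²=225/4
Σ(x-μ)² = 125
σ² = 125/4

σ = √(125/4) ≈ 5.5902


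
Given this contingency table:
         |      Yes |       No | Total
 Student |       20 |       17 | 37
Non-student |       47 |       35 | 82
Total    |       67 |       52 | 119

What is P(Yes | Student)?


P(Yes | Student) = 20/(20+17) = 20/37

P(Yes|Student) = 20/37 ≈ 54.05%


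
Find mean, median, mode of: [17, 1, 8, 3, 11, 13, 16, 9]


Sorted: [1, 3, 8, 9, 11, 13, 16, 17]
Mean = 78/8 = 39/4
Median = 10
Freq: {17: 1, 1: 1, 8: 1, 3: 1, 11: 1, 13: 1, 16: 1, 9: 1}
Mode: No mode

Mean=39/4, Median=10, Mode=No mode


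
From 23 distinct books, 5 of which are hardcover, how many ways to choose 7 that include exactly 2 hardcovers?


Choose 2 of the 5 hardcovers and 5 of the other 18 books:
C(5,2)×C(18,5) = 10×8568 = 85680

85680


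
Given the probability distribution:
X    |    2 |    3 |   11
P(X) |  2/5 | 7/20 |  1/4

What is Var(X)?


E[X] = 23/5
E[X²] = 35
Var(X) = E[X²] - (E[X])² = 35 - 529/25 = 346/25

Var(X) = 346/25 ≈ 13.8400


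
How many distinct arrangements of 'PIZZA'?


Letters: 5, freq: {'P': 1, 'I': 1, 'Z': 2, 'A': 1}
5!/(1!×1!×2!×1!) = 120/2 = 60

60


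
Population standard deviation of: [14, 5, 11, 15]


Mean = 45/4
  (14-45/4)²=121/16
  (5-45/4)²=625/16
  (11-45/4)²=1/16
  (15-45/4)²=225/16
Σ(x-μ)² = 243/4
σ² = (243/4)/4 = 243/16

σ = √(243/16) ≈ 3.8971


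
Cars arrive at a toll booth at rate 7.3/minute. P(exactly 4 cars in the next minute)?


Poisson(λ=7.3): P(X=4) = e^(-λ)×λ^k/k!
= e^(-7.3) × 7.3^4 / 4!
≈ 0.0006755387752 × 2839.8241 / 24 ≈ 0.079934

P(X=4) ≈ 0.079934 ≈ 7.99%


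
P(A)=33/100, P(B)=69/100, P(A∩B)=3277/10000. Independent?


P(A)×P(B) = 2277/10000
P(A∩B) = 3277/10000
Not equal → NOT independent

No, not independent


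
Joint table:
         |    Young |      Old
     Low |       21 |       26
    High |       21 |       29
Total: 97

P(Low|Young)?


P(Low|Young) = 21/(21+21) = 21/42 = 1/2

P = 1/2 ≈ 50.00%


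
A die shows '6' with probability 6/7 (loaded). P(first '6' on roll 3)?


Geometric: P(X=3) = (1-p)^(k-1)×p = (1/7)^2×6/7 = 6/343

P(X=3) = 6/343 ≈ 1.75%


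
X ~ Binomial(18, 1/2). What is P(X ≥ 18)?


P(X ≥ 18) = Σ P(X=i) for i=18..18
P(X=18) = 1/262144
Sum = 1/262144

P(X ≥ 18) = 1/262144 ≈ 0.00%


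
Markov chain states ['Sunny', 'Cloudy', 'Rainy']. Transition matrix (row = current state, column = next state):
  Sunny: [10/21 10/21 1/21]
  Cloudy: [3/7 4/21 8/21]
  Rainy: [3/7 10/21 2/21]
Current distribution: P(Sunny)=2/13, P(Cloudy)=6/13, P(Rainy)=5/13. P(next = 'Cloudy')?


P(next=Cloudy) = Σᵢ P(now=i)×P(i→Cloudy)
= 2/13×10/21 + 6/13×4/21 + 5/13×10/21
= 20/273 + 8/91 + 50/273 = 94/273

P = 94/273 ≈ 0.3443


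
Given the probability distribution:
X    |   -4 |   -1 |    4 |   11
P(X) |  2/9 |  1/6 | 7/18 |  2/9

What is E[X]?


E[X] = Σ x·P(X=x)
= (-4)×(2/9) + (-1)×(1/6) + (4)×(7/18) + (11)×(2/9)
= 53/18

E[X] = 53/18


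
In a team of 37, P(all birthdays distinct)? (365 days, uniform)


P(all different) = Π(365-i)/365 for i=0..36
= (365/365)×(364/365)×...×(329/365)
= 0.151266

P ≈ 0.1513 ≈ 15.13%


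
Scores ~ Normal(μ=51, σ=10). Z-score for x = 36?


z = (x - μ)/σ = (36 - 51)/10 = -1.5

z = -1.5


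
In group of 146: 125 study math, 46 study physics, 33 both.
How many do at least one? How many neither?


|A∪B| = 125+46-33 = 138
Neither = 146-138 = 8

At least one: 138; Neither: 8


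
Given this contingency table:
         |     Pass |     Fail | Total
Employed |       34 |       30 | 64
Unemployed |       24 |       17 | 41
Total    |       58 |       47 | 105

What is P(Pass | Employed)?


P(Pass | Employed) = 34/(34+30) = 34/64 = 17/32

P(Pass|Employed) = 17/32 ≈ 53.12%


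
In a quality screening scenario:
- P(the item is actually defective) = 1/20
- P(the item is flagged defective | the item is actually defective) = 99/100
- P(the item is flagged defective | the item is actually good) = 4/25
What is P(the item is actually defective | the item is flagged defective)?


Using Bayes' theorem:
P(A|B) = P(B|A)·P(A) / P(B)

P(the item is flagged defective) = 99/100 × 1/20 + 4/25 × 19/20
= 99/2000 + 19/125 = 403/2000

P(the item is actually defective|the item is flagged defective) = (99/2000) / (403/2000) = 99/403

P(the item is actually defective|the item is flagged defective) = 99/403 ≈ 24.57%


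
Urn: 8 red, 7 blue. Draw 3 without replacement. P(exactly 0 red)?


Hypergeometric: C(8,0)×C(7,3)/C(15,3)
= 1×35/455 = 1/13

P(X=0) = 1/13 ≈ 7.69%


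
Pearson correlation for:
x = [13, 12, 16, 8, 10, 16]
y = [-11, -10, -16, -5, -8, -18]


n=6, Σx=75, Σy=-68, Σxy=-927, Σx²=989, Σy²=890
r = (6×(-927) - 75×(-68))/√((6×989 - 75²)(6×890 - (-68)²))
= -462/√(309×716) = -462/√221244 ≈ -462/470.3658 ≈ -0.9822

r ≈ -0.9822


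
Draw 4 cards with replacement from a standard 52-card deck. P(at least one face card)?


P(not a face card) = 40/52 = 10/13
P(none in 4 draws) = (10/13)^4 = 10000/28561
P(≥1 face card) = 1 - 10000/28561 = 18561/28561

P = 18561/28561 ≈ 64.99%


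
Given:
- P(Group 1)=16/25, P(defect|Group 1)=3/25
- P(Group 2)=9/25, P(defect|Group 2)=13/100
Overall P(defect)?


P(B) = Σ P(B|Aᵢ)×P(Aᵢ)
  3/25×16/25 = 48/625
  13/100×9/25 = 117/2500
Sum = 309/2500

P(defect) = 309/2500 ≈ 12.36%


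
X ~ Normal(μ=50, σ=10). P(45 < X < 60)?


z₁=(45-50)/10=-0.5, z₂=(60-50)/10=1.0
P = Φ(1.0) - Φ(-0.5) = 0.841345 - 0.308538 = 0.532807 ≈ 0.5328

P(45 < X < 60) ≈ 0.5328


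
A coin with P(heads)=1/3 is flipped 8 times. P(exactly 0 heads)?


Binomial: P(X=0) = C(8,0)×p^0×(1-p)^8
= 1 × 1 × 256/6561 = 256/6561

P(X=0) = 256/6561 ≈ 3.90%


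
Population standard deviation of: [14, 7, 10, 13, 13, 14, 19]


Mean = 90/7
  (14-90/7)²=64/49
  (7-90/7)²=1681/49
  (10-90/7)²=400/49
  (13-90/7)²=1/49
  (13-90/7)²=1/49
  (14-90/7)²=64/49
  (19-90/7)²=1849/49
Σ(x-μ)² = 580/7
σ² = (580/7)/7 = 580/49

σ = √(580/49) ≈ 3.4405


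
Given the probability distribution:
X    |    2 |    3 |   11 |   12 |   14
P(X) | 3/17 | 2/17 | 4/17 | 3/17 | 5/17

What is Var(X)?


E[X] = 162/17
E[X²] = 1926/17
Var(X) = E[X²] - (E[X])² = 1926/17 - 26244/289 = 6498/289

Var(X) = 6498/289 ≈ 22.4844


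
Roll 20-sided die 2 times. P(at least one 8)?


P(no 8)^2 = (19/20)^2 = 361/400
P(≥1) = 1 - 361/400 = 39/400

P = 39/400 ≈ 9.75%


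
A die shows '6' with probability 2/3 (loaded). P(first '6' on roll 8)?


Geometric: P(X=8) = (1-p)^(k-1)×p = (1/3)^7×2/3 = 2/6561

P(X=8) = 2/6561 ≈ 0.03%


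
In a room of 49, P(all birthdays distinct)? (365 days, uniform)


P(all different) = Π(365-i)/365 for i=0..48
= (365/365)×(364/365)×...×(317/365)
= 0.034220

P ≈ 0.0342 ≈ 3.42%


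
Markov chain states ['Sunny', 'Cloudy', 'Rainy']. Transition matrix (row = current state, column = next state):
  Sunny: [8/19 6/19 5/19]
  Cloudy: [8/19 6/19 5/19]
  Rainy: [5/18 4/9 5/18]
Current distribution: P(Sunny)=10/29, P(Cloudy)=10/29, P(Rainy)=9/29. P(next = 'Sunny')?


P(next=Sunny) = Σᵢ P(now=i)×P(i→Sunny)
= 10/29×8/19 + 10/29×8/19 + 9/29×5/18
= 80/551 + 80/551 + 5/58 = 415/1102

P = 415/1102 ≈ 0.3766


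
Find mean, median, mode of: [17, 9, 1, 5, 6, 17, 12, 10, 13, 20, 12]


Sorted: [1, 5, 6, 9, 10, 12, 12, 13, 17, 17, 20]
Mean = 122/11
Median = 12
Freq: {17: 2, 9: 1, 1: 1, 5: 1, 6: 1, 12: 2, 10: 1, 13: 1, 20: 1}
Mode: [12, 17]

Mean=122/11, Median=12, Mode=[12, 17]


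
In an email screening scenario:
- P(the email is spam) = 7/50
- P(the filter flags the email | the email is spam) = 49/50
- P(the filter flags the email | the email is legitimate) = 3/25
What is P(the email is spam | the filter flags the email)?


Using Bayes' theorem:
P(A|B) = P(B|A)·P(A) / P(B)

P(the filter flags the email) = 49/50 × 7/50 + 3/25 × 43/50
= 343/2500 + 129/1250 = 601/2500

P(the email is spam|the filter flags the email) = (343/2500) / (601/2500) = 343/601

P(the email is spam|the filter flags the email) = 343/601 ≈ 57.07%


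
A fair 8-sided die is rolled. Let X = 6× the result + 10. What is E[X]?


E[die] = (1+8)/2 = 9/2
E[X] = 6×9/2 + 10 = 37

E[X] = 37


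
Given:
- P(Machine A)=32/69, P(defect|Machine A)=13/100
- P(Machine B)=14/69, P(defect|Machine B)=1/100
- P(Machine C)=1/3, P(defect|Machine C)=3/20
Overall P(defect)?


P(B) = Σ P(B|Aᵢ)×P(Aᵢ)
  13/100×32/69 = 104/1725
  1/100×14/69 = 7/3450
  3/20×1/3 = 1/20
Sum = 31/276

P(defect) = 31/276 ≈ 11.23%


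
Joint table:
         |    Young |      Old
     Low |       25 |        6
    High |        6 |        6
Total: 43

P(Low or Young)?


P(Low∨Young) = P(Low) + P(Young) - P(Low∧Young)
= (31 + 31 - 25)/43 = 37/43

P = 37/43 ≈ 86.05%


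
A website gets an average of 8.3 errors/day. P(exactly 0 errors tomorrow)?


Poisson(λ=8.3): P(X=0) = e^(-λ)×λ^k/k!
= e^(-8.3) × 8.3^0 / 0!
≈ 0.0002485168271 × 1 / 1 ≈ 0.000249

P(X=0) ≈ 0.000249 ≈ 0.02%


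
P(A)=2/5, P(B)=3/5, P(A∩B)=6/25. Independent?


P(A)×P(B) = 6/25
P(A∩B) = 6/25
Equal ✓ → Independent

Yes, independent


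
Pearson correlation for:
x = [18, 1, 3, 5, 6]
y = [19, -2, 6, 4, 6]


n=5, Σx=33, Σy=33, Σxy=414, Σx²=395, Σy²=453
r = (5×414 - 33×33)/√((5×395 - 33²)(5×453 - 33²))
= 981/√(886×1176) = 981/√1041936 ≈ 981/1020.7527 ≈ 0.9611

r ≈ 0.9611


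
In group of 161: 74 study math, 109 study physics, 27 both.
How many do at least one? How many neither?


|A∪B| = 74+109-27 = 156
Neither = 161-156 = 5

At least one: 156; Neither: 5


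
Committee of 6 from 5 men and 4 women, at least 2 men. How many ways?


Count by #men:
  2M,4W: C(5,2)×C(4,4)=10
  3M,3W: C(5,3)×C(4,3)=40
  4M,2W: C(5,4)×C(4,2)=30
  5M,1W: C(5,5)×C(4,1)=4
Total = 84

84


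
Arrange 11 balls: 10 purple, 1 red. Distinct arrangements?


11!/(10!×1!) = 11

11


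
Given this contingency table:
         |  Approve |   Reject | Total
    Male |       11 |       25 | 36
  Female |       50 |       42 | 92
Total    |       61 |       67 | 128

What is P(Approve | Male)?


P(Approve | Male) = 11/(11+25) = 11/36

P(Approve|Male) = 11/36 ≈ 30.56%


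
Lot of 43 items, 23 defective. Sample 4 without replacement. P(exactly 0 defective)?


Hypergeometric: C(23,0)×C(20,4)/C(43,4)
= 1×4845/123410 = 969/24682

P(X=0) = 969/24682 ≈ 3.93%


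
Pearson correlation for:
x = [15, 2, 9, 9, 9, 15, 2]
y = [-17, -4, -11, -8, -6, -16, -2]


n=7, Σx=61, Σy=-64, Σxy=-732, Σx²=701, Σy²=786
r = (7×(-732) - 61×(-64))/√((7×701 - 61²)(7×786 - (-64)²))
= -1220/√(1186×1406) = -1220/√1667516 ≈ -1220/1291.3234 ≈ -0.9448

r ≈ -0.9448


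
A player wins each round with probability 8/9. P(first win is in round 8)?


Geometric: P(X=8) = (1-p)^(k-1)×p = (1/9)^7×8/9 = 8/43046721

P(X=8) = 8/43046721 ≈ 0.00%


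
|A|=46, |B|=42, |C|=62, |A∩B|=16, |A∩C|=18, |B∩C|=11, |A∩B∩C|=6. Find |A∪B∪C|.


|A∪B∪C| = 46+42+62-16-18-11+6 = 111

|A∪B∪C| = 111


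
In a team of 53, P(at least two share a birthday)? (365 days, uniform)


P(all different) = Π(365-i)/365 for i=0..52
= 0.018862
P(match) = 1 - 0.018862 = 0.981138

P ≈ 0.9811 ≈ 98.11%


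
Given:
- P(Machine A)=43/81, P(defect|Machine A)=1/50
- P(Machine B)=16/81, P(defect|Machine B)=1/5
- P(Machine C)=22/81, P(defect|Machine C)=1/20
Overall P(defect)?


P(B) = Σ P(B|Aᵢ)×P(Aᵢ)
  1/50×43/81 = 43/4050
  1/5×16/81 = 16/405
  1/20×22/81 = 11/810
Sum = 43/675

P(defect) = 43/675 ≈ 6.37%


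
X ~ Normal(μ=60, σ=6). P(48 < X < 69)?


z₁=(48-60)/6=-2.0, z₂=(69-60)/6=1.5
P = Φ(1.5) - Φ(-2.0) = 0.933193 - 0.022750 = 0.910443 ≈ 0.9104

P(48 < X < 69) ≈ 0.9104


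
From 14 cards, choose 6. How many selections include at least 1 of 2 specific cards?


Complement: C(14,6) - C(12,6) = 3003 - 924 = 2079

2079


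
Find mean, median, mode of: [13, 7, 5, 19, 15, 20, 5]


Sorted: [5, 5, 7, 13, 15, 19, 20]
Mean = 84/7 = 12
Median = 13
Freq: {13: 1, 7: 1, 5: 2, 19: 1, 15: 1, 20: 1}
Mode: [5]

Mean=12, Median=13, Mode=5


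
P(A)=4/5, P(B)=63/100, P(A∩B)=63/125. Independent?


P(A)×P(B) = 63/125
P(A∩B) = 63/125
Equal ✓ → Independent

Yes, independent


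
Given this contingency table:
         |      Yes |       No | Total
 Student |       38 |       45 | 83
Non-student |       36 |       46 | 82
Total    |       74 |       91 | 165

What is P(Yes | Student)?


P(Yes | Student) = 38/(38+45) = 38/83

P(Yes|Student) = 38/83 ≈ 45.78%


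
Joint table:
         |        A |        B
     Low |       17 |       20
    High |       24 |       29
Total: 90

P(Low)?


P(Low) = (17+20)/90 = 37/90

P(Low) = 37/90 ≈ 41.11%


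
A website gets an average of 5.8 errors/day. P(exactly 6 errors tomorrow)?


Poisson(λ=5.8): P(X=6) = e^(-λ)×λ^k/k!
= e^(-5.8) × 5.8^6 / 6!
≈ 0.003027554745 × 38068.692544 / 720 ≈ 0.160076

P(X=6) ≈ 0.160076 ≈ 16.01%


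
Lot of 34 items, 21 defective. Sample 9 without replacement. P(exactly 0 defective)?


Hypergeometric: C(21,0)×C(13,9)/C(34,9)
= 1×715/52451256 = 5/366792

P(X=0) = 5/366792 ≈ 0.00%


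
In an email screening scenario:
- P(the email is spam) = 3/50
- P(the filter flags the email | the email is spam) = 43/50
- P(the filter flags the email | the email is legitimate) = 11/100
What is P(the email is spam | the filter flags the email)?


Using Bayes' theorem:
P(A|B) = P(B|A)·P(A) / P(B)

P(the filter flags the email) = 43/50 × 3/50 + 11/100 × 47/50
= 129/2500 + 517/5000 = 31/200

P(the email is spam|the filter flags the email) = (129/2500) / (31/200) = 258/775

P(the email is spam|the filter flags the email) = 258/775 ≈ 33.29%


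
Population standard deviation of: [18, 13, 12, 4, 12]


Mean = 59/5
  (18-59/5)²=961/25
  (13-59/5)²=36/25
  (12-59/5)²=1/25
  (4-59/5)²=1521/25
  (12-59/5)²=1/25
Σ(x-μ)² = 504/5
σ² = (504/5)/5 = 504/25

σ = √(504/25) ≈ 4.4900


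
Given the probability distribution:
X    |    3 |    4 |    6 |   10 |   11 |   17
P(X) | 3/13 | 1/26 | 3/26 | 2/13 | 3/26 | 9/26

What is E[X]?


E[X] = Σ x·P(X=x)
= (3)×(3/13) + (4)×(1/26) + (6)×(3/26) + (10)×(2/13) + (11)×(3/26) + (17)×(9/26)
= 133/13

E[X] = 133/13


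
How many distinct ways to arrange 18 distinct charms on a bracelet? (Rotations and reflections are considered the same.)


Free circular arrangements: rotations and reflections both identified.
(n-1)!/2 = 17!/2 = 355687428096000/2 = 177843714048000

177843714048000


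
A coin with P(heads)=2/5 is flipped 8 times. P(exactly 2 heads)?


Binomial: P(X=2) = C(8,2)×p^2×(1-p)^6
= 28 × 4/25 × 729/15625 = 81648/390625

P(X=2) = 81648/390625 ≈ 20.90%


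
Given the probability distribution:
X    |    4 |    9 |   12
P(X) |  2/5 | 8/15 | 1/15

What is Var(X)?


E[X] = 36/5
E[X²] = 296/5
Var(X) = E[X²] - (E[X])² = 296/5 - 1296/25 = 184/25

Var(X) = 184/25 ≈ 7.3600


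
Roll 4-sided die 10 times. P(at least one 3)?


P(no 3)^10 = (3/4)^10 = 59049/1048576
P(≥1) = 1 - 59049/1048576 = 989527/1048576

P = 989527/1048576 ≈ 94.37%


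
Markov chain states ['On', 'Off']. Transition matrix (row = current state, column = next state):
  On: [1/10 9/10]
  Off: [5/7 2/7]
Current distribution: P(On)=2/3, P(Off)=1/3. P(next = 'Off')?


P(next=Off) = Σᵢ P(now=i)×P(i→Off)
= 2/3×9/10 + 1/3×2/7
= 3/5 + 2/21 = 73/105

P = 73/105 ≈ 0.6952


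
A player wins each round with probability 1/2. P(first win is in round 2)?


Geometric: P(X=2) = (1-p)^(k-1)×p = (1/2)^1×1/2 = 1/4

P(X=2) = 1/4 ≈ 25.00%


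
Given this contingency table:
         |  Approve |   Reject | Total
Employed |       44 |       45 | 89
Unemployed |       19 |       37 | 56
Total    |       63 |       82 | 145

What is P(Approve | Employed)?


P(Approve | Employed) = 44/(44+45) = 44/89

P(Approve|Employed) = 44/89 ≈ 49.44%


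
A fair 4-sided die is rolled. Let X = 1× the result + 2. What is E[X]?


E[die] = (1+4)/2 = 5/2
E[X] = 1×5/2 + 2 = 9/2

E[X] = 9/2


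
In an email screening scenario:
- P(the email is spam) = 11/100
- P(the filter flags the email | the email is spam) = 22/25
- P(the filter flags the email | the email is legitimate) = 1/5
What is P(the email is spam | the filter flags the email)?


Using Bayes' theorem:
P(A|B) = P(B|A)·P(A) / P(B)

P(the filter flags the email) = 22/25 × 11/100 + 1/5 × 89/100
= 121/1250 + 89/500 = 687/2500

P(the email is spam|the filter flags the email) = (121/1250) / (687/2500) = 242/687

P(the email is spam|the filter flags the email) = 242/687 ≈ 35.23%


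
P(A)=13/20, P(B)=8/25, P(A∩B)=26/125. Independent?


P(A)×P(B) = 26/125
P(A∩B) = 26/125
Equal ✓ → Independent

Yes, independent


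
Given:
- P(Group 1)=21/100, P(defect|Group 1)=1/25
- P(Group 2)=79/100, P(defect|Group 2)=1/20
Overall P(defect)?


P(B) = Σ P(B|Aᵢ)×P(Aᵢ)
  1/25×21/100 = 21/2500
  1/20×79/100 = 79/2000
Sum = 479/10000

P(defect) = 479/10000 ≈ 4.79%


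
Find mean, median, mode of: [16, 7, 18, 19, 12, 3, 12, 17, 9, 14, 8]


Sorted: [3, 7, 8, 9, 12, 12, 14, 16, 17, 18, 19]
Mean = 135/11
Median = 12
Freq: {16: 1, 7: 1, 18: 1, 19: 1, 12: 2, 3: 1, 17: 1, 9: 1, 14: 1, 8: 1}
Mode: [12]

Mean=135/11, Median=12, Mode=12


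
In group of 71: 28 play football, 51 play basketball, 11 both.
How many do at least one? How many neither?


|A∪B| = 28+51-11 = 68
Neither = 71-68 = 3

At least one: 68; Neither: 3


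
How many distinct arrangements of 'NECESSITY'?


Letters: 9, freq: {'N': 1, 'E': 2, 'C': 1, 'S': 2, 'I': 1, 'T': 1, 'Y': 1}
9!/(1!×2!×1!×2!×1!×1!×1!) = 362880/4 = 90720

90720


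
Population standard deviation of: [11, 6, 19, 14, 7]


Mean = 57/5
  (11-57/5)²=4/25
  (6-57/5)²=729/25
  (19-57/5)²=1444/25
  (14-57/5)²=169/25
  (7-57/5)²=484/25
Σ(x-μ)² = 566/5
σ² = (566/5)/5 = 566/25

σ = √(566/25) ≈ 4.7582


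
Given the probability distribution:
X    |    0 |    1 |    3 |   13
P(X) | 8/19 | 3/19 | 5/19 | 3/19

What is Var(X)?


E[X] = 3
E[X²] = 555/19
Var(X) = E[X²] - (E[X])² = 555/19 - 9 = 384/19

Var(X) = 384/19 ≈ 20.2105


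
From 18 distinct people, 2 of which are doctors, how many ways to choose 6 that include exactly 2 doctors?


Choose 2 of the 2 doctors and 4 of the other 16 people:
C(2,2)×C(16,4) = 1×1820 = 1820

1820


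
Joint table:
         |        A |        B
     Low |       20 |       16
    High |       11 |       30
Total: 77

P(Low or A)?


P(Low∨A) = P(Low) + P(A) - P(Low∧A)
= (36 + 31 - 20)/77 = 47/77

P = 47/77 ≈ 61.04%


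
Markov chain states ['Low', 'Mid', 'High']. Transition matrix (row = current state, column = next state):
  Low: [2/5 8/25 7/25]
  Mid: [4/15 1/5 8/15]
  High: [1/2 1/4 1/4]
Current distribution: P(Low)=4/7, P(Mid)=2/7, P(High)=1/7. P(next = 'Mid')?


P(next=Mid) = Σᵢ P(now=i)×P(i→Mid)
= 4/7×8/25 + 2/7×1/5 + 1/7×1/4
= 32/175 + 2/35 + 1/28 = 193/700

P = 193/700 ≈ 0.2757


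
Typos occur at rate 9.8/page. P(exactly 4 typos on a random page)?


Poisson(λ=9.8): P(X=4) = e^(-λ)×λ^k/k!
= e^(-9.8) × 9.8^4 / 4!
≈ 5.545159943e-05 × 9223.6816 / 24 ≈ 0.021311

P(X=4) ≈ 0.021311 ≈ 2.13%


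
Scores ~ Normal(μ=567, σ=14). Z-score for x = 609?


z = (x - μ)/σ = (609 - 567)/14 = 3.0

z = 3.0


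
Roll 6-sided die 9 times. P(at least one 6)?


P(no 6)^9 = (5/6)^9 = 1953125/10077696
P(≥1) = 1 - 1953125/10077696 = 8124571/10077696

P = 8124571/10077696 ≈ 80.62%


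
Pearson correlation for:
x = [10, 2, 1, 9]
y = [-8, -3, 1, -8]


n=4, Σx=22, Σy=-18, Σxy=-157, Σx²=186, Σy²=138
r = (4×(-157) - 22×(-18))/√((4×186 - 22²)(4×138 - (-18)²))
= -232/√(260×228) = -232/√59280 ≈ -232/243.4748 ≈ -0.9529

r ≈ -0.9529


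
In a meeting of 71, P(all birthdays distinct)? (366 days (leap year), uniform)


P(all different) = Π(366-i)/366 for i=0..70
= (366/366)×(365/366)×...×(296/366)
= 0.000694

P ≈ 0.0007 ≈ 0.07%


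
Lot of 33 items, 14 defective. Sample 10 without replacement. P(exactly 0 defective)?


Hypergeometric: C(14,0)×C(19,10)/C(33,10)
= 1×92378/92561040 = 323/323640

P(X=0) = 323/323640 ≈ 0.10%


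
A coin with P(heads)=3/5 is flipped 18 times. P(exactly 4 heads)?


Binomial: P(X=4) = C(18,4)×p^4×(1-p)^14
= 3060 × 81/625 × 16384/6103515625 = 812187648/762939453125

P(X=4) = 812187648/762939453125 ≈ 0.11%


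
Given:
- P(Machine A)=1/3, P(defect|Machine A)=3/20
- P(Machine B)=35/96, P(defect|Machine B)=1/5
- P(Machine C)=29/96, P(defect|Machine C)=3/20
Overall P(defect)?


P(B) = Σ P(B|Aᵢ)×P(Aᵢ)
  3/20×1/3 = 1/20
  1/5×35/96 = 7/96
  3/20×29/96 = 29/640
Sum = 323/1920

P(defect) = 323/1920 ≈ 16.82%


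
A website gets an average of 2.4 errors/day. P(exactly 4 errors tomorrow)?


Poisson(λ=2.4): P(X=4) = e^(-λ)×λ^k/k!
= e^(-2.4) × 2.4^4 / 4!
≈ 0.09071795329 × 33.1776 / 24 ≈ 0.125408

P(X=4) ≈ 0.125408 ≈ 12.54%


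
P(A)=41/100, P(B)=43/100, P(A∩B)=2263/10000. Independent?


P(A)×P(B) = 1763/10000
P(A∩B) = 2263/10000
Not equal → NOT independent

No, not independent


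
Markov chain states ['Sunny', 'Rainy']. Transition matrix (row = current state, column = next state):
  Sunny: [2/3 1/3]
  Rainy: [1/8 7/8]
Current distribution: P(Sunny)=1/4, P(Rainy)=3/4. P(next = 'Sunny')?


P(next=Sunny) = Σᵢ P(now=i)×P(i→Sunny)
= 1/4×2/3 + 3/4×1/8
= 1/6 + 3/32 = 25/96

P = 25/96 ≈ 0.2604


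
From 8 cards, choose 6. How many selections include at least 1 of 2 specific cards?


Complement: C(8,6) - C(6,6) = 28 - 1 = 27

27


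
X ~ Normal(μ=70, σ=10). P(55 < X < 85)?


z₁=(55-70)/10=-1.5, z₂=(85-70)/10=1.5
P = Φ(1.5) - Φ(-1.5) = 0.933193 - 0.066807 = 0.866386 ≈ 0.8664

P(55 < X < 85) ≈ 0.8664


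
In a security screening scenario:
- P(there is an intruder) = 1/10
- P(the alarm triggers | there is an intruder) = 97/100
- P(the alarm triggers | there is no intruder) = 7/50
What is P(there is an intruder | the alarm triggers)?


Using Bayes' theorem:
P(A|B) = P(B|A)·P(A) / P(B)

P(the alarm triggers) = 97/100 × 1/10 + 7/50 × 9/10
= 97/1000 + 63/500 = 223/1000

P(there is an intruder|the alarm triggers) = (97/1000) / (223/1000) = 97/223

P(there is an intruder|the alarm triggers) = 97/223 ≈ 43.50%


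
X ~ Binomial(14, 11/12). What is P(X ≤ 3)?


P(X ≤ 3) = Σ P(X=i) for i=0..3
P(X=0) = 1/1283918464548864
P(X=1) = 77/641959232274432
P(X=2) = 11011/1283918464548864
P(X=3) = 121121/320979616137216
Sum = 247825/641959232274432

P(X ≤ 3) = 247825/641959232274432 ≈ 0.00%


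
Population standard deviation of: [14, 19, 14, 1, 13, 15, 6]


Mean = 82/7
  (14-82/7)²=256/49
  (19-82/7)²=2601/49
  (14-82/7)²=256/49
  (1-82/7)²=5625/49
  (13-82/7)²=81/49
  (15-82/7)²=529/49
  (6-82/7)²=1600/49
Σ(x-μ)² = 1564/7
σ² = (1564/7)/7 = 1564/49

σ = √(1564/49) ≈ 5.6496


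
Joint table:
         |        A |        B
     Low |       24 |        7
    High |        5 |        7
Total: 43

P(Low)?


P(Low) = (24+7)/43 = 31/43

P(Low) = 31/43 ≈ 72.09%


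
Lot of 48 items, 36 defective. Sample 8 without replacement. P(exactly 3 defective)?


Hypergeometric: C(36,3)×C(12,5)/C(48,8)
= 7140×792/377348994 = 28560/1905803

P(X=3) = 28560/1905803 ≈ 1.50%


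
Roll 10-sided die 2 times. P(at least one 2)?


P(no 2)^2 = (9/10)^2 = 81/100
P(≥1) = 1 - 81/100 = 19/100

P = 19/100 ≈ 19.00%


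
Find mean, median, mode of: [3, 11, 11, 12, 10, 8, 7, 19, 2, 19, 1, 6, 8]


Sorted: [1, 2, 3, 6, 7, 8, 8, 10, 11, 11, 12, 19, 19]
Mean = 117/13 = 9
Median = 8
Freq: {3: 1, 11: 2, 12: 1, 10: 1, 8: 2, 7: 1, 19: 2, 2: 1, 1: 1, 6: 1}
Mode: [8, 11, 19]

Mean=9, Median=8, Mode=[8, 11, 19]


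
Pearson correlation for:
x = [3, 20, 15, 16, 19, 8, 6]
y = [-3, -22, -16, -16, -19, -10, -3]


n=7, Σx=87, Σy=-89, Σxy=-1404, Σx²=1351, Σy²=1475
r = (7×(-1404) - 87×(-89))/√((7×1351 - 87²)(7×1475 - (-89)²))
= -2085/√(1888×2404) = -2085/√4538752 ≈ -2085/2130.4347 ≈ -0.9787

r ≈ -0.9787


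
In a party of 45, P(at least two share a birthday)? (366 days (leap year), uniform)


P(all different) = Π(366-i)/366 for i=0..44
= 0.059503
P(match) = 1 - 0.059503 = 0.940497

P ≈ 0.9405 ≈ 94.05%


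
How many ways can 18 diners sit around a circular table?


Circular arrangements of 18 distinct objects: fix one position to break rotational symmetry.
(n-1)! = 17! = 355687428096000

355687428096000


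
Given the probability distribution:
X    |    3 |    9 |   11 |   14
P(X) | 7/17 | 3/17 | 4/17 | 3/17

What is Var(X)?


E[X] = 134/17
E[X²] = 1378/17
Var(X) = E[X²] - (E[X])² = 1378/17 - 17956/289 = 5470/289

Var(X) = 5470/289 ≈ 18.9273


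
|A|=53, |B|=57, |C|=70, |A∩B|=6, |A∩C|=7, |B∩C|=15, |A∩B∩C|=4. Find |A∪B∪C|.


|A∪B∪C| = 53+57+70-6-7-15+4 = 156

|A∪B∪C| = 156


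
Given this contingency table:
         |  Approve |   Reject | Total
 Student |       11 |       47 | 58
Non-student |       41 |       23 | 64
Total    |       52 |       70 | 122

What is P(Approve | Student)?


P(Approve | Student) = 11/(11+47) = 11/58

P(Approve|Student) = 11/58 ≈ 18.97%


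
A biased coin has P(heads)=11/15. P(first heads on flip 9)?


Geometric: P(X=9) = (1-p)^(k-1)×p = (4/15)^8×11/15 = 720896/38443359375

P(X=9) = 720896/38443359375 ≈ 0.00%


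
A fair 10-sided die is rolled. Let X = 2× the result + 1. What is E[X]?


E[die] = (1+10)/2 = 11/2
E[X] = 2×11/2 + 1 = 12

E[X] = 12


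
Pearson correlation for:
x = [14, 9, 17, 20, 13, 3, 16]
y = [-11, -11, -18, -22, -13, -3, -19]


n=7, Σx=92, Σy=-97, Σxy=-1481, Σx²=1400, Σy²=1589
r = (7×(-1481) - 92×(-97))/√((7×1400 - 92²)(7×1589 - (-97)²))
= -1443/√(1336×1714) = -1443/√2289904 ≈ -1443/1513.2429 ≈ -0.9536

r ≈ -0.9536


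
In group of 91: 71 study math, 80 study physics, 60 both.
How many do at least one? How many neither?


|A∪B| = 71+80-60 = 91
Neither = 91-91 = 0

At least one: 91; Neither: 0


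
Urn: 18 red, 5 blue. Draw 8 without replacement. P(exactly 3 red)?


Hypergeometric: C(18,3)×C(5,5)/C(23,8)
= 816×1/490314 = 8/4807

P(X=3) = 8/4807 ≈ 0.17%


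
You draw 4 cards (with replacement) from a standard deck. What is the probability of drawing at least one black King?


P(not a black King) = 50/52 = 25/26
P(none in 4 draws) = (25/26)^4 = 390625/456976
P(≥1 black King) = 1 - 390625/456976 = 66351/456976

P = 66351/456976 ≈ 14.52%


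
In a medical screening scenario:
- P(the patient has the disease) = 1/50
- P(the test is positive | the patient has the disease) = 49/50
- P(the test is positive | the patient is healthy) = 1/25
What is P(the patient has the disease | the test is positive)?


Using Bayes' theorem:
P(A|B) = P(B|A)·P(A) / P(B)

P(the test is positive) = 49/50 × 1/50 + 1/25 × 49/50
= 49/2500 + 49/1250 = 147/2500

P(the patient has the disease|the test is positive) = (49/2500) / (147/2500) = 1/3

P(the patient has the disease|the test is positive) = 1/3 ≈ 33.33%


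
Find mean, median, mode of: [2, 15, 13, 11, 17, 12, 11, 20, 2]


Sorted: [2, 2, 11, 11, 12, 13, 15, 17, 20]
Mean = 103/9
Median = 12
Freq: {2: 2, 15: 1, 13: 1, 11: 2, 17: 1, 12: 1, 20: 1}
Mode: [2, 11]

Mean=103/9, Median=12, Mode=[2, 11]


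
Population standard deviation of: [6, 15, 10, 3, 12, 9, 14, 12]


Mean = 81/8
  (6-81/8)²=1089/64
  (15-81/8)²=1521/64
  (10-81/8)²=1/64
  (3-81/8)²=3249/64
  (12-81/8)²=225/64
  (9-81/8)²=81/64
  (14-81/8)²=961/64
  (12-81/8)²=225/64
Σ(x-μ)² = 919/8
σ² = (919/8)/8 = 919/64

σ = √(919/64) ≈ 3.7894


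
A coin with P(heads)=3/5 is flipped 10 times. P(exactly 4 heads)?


Binomial: P(X=4) = C(10,4)×p^4×(1-p)^6
= 210 × 81/625 × 64/15625 = 217728/1953125

P(X=4) = 217728/1953125 ≈ 11.15%


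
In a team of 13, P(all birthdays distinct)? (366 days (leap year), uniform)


P(all different) = Π(366-i)/366 for i=0..12
= (366/366)×(365/366)×...×(354/366)
= 0.806071

P ≈ 0.8061 ≈ 80.61%


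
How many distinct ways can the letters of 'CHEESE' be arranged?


Letters: 6, freq: {'C': 1, 'H': 1, 'E': 3, 'S': 1}
6!/(1!×1!×3!×1!) = 720/6 = 120

120


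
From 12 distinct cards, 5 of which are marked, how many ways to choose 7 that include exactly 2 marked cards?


Choose 2 of the 5 marked cards and 5 of the other 7 cards:
C(5,2)×C(7,5) = 10×21 = 210

210


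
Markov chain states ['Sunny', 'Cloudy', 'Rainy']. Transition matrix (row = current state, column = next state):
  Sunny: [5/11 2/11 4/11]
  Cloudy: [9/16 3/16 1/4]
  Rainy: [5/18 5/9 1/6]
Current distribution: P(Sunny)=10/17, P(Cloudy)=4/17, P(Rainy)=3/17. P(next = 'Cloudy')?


P(next=Cloudy) = Σᵢ P(now=i)×P(i→Cloudy)
= 10/17×2/11 + 4/17×3/16 + 3/17×5/9
= 20/187 + 3/68 + 5/51 = 559/2244

P = 559/2244 ≈ 0.2491


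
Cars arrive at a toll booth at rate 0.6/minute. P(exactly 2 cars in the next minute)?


Poisson(λ=0.6): P(X=2) = e^(-λ)×λ^k/k!
= e^(-0.6) × 0.6^2 / 2!
≈ 0.5488116361 × 0.36 / 2 ≈ 0.098786

P(X=2) ≈ 0.098786 ≈ 9.88%


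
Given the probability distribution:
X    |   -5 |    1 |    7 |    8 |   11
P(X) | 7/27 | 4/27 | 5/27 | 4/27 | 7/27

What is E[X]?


E[X] = Σ x·P(X=x)
= (-5)×(7/27) + (1)×(4/27) + (7)×(5/27) + (8)×(4/27) + (11)×(7/27)
= 113/27

E[X] = 113/27


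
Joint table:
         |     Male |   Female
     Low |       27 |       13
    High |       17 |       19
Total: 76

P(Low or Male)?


P(Low∨Male) = P(Low) + P(Male) - P(Low∧Male)
= (40 + 44 - 27)/76 = 57/76 = 3/4

P = 3/4 ≈ 75.00%


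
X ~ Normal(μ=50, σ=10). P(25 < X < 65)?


z₁=(25-50)/10=-2.5, z₂=(65-50)/10=1.5
P = Φ(1.5) - Φ(-2.5) = 0.933193 - 0.006210 = 0.926983 ≈ 0.9270

P(25 < X < 65) ≈ 0.9270


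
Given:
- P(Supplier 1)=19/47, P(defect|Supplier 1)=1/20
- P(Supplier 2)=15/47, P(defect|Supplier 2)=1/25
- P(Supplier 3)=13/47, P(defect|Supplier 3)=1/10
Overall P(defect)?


P(B) = Σ P(B|Aᵢ)×P(Aᵢ)
  1/20×19/47 = 19/940
  1/25×15/47 = 3/235
  1/10×13/47 = 13/470
Sum = 57/940

P(defect) = 57/940 ≈ 6.06%


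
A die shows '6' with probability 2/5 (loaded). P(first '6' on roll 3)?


Geometric: P(X=3) = (1-p)^(k-1)×p = (3/5)^2×2/5 = 18/125

P(X=3) = 18/125 ≈ 14.40%


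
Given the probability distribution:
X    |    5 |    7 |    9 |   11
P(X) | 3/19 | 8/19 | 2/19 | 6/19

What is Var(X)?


E[X] = 155/19
E[X²] = 1355/19
Var(X) = E[X²] - (E[X])² = 1355/19 - 24025/361 = 1720/361

Var(X) = 1720/361 ≈ 4.7645


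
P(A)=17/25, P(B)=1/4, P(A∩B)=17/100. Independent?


P(A)×P(B) = 17/100
P(A∩B) = 17/100
Equal ✓ → Independent

Yes, independent


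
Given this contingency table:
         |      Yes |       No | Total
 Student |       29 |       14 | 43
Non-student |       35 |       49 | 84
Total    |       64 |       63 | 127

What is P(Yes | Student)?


P(Yes | Student) = 29/(29+14) = 29/43

P(Yes|Student) = 29/43 ≈ 67.44%


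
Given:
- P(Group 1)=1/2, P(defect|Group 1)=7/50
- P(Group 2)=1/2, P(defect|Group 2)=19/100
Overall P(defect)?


P(B) = Σ P(B|Aᵢ)×P(Aᵢ)
  7/50×1/2 = 7/100
  19/100×1/2 = 19/200
Sum = 33/200

P(defect) = 33/200 ≈ 16.50%


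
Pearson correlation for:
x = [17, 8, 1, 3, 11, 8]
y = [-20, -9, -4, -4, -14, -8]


n=6, Σx=48, Σy=-59, Σxy=-646, Σx²=548, Σy²=773
r = (6×(-646) - 48×(-59))/√((6×548 - 48²)(6×773 - (-59)²))
= -1044/√(984×1157) = -1044/√1138488 ≈ -1044/1066.9995 ≈ -0.9784

r ≈ -0.9784
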